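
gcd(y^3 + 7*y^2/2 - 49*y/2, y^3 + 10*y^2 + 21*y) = y^2 + 7*y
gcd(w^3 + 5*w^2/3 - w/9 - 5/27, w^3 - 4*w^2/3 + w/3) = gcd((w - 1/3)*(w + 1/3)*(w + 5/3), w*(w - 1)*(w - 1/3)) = w - 1/3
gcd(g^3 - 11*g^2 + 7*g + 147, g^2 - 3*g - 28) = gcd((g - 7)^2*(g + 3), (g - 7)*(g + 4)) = g - 7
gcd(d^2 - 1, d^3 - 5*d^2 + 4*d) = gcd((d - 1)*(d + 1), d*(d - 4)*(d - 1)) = d - 1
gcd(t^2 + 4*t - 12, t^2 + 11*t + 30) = t + 6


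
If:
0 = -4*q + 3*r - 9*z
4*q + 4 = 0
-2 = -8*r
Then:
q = -1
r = 1/4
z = 19/36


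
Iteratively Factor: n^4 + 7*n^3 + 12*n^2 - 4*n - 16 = (n - 1)*(n^3 + 8*n^2 + 20*n + 16) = (n - 1)*(n + 2)*(n^2 + 6*n + 8) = (n - 1)*(n + 2)^2*(n + 4)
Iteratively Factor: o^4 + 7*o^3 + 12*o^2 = (o + 3)*(o^3 + 4*o^2) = o*(o + 3)*(o^2 + 4*o) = o^2*(o + 3)*(o + 4)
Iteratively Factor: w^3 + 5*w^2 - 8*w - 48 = (w + 4)*(w^2 + w - 12) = (w + 4)^2*(w - 3)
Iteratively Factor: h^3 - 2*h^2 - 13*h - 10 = (h + 2)*(h^2 - 4*h - 5) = (h + 1)*(h + 2)*(h - 5)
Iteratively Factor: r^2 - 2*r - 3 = (r + 1)*(r - 3)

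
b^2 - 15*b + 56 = (b - 8)*(b - 7)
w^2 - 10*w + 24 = (w - 6)*(w - 4)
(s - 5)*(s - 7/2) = s^2 - 17*s/2 + 35/2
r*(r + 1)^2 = r^3 + 2*r^2 + r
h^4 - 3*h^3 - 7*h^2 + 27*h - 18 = (h - 3)*(h - 2)*(h - 1)*(h + 3)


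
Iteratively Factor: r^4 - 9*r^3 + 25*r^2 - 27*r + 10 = (r - 2)*(r^3 - 7*r^2 + 11*r - 5) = (r - 2)*(r - 1)*(r^2 - 6*r + 5) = (r - 2)*(r - 1)^2*(r - 5)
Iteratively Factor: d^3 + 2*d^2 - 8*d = (d + 4)*(d^2 - 2*d) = d*(d + 4)*(d - 2)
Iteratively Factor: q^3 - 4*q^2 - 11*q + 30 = (q + 3)*(q^2 - 7*q + 10) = (q - 2)*(q + 3)*(q - 5)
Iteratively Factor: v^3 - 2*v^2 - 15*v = (v + 3)*(v^2 - 5*v) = v*(v + 3)*(v - 5)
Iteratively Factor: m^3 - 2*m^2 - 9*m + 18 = (m + 3)*(m^2 - 5*m + 6) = (m - 2)*(m + 3)*(m - 3)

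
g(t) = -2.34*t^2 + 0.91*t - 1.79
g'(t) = 0.91 - 4.68*t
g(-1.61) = -9.32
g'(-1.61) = 8.44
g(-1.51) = -8.50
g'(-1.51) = 7.98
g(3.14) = -22.00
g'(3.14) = -13.79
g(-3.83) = -39.60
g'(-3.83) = 18.83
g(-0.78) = -3.92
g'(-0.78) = 4.56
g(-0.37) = -2.45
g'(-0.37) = 2.64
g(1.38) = -4.99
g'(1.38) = -5.55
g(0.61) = -2.11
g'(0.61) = -1.94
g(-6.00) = -91.49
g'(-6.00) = 28.99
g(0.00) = -1.79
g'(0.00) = 0.91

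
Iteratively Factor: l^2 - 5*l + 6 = (l - 3)*(l - 2)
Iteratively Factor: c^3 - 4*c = (c - 2)*(c^2 + 2*c) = (c - 2)*(c + 2)*(c)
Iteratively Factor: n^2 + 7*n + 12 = (n + 4)*(n + 3)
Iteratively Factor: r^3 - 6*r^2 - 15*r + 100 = (r - 5)*(r^2 - r - 20) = (r - 5)^2*(r + 4)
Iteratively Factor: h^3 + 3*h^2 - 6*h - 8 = (h + 1)*(h^2 + 2*h - 8) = (h + 1)*(h + 4)*(h - 2)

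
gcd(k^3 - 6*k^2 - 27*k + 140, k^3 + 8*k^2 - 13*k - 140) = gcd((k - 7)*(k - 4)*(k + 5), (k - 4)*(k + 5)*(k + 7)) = k^2 + k - 20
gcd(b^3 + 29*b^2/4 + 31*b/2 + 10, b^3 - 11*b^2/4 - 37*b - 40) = b^2 + 21*b/4 + 5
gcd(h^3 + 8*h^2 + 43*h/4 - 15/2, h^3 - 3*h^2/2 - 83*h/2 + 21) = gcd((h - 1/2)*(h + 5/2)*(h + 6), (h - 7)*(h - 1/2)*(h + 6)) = h^2 + 11*h/2 - 3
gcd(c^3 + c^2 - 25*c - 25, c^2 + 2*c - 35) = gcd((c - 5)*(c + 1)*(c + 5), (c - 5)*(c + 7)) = c - 5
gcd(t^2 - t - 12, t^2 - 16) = t - 4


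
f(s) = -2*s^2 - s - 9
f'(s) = -4*s - 1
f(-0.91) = -9.75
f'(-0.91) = 2.64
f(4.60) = -55.92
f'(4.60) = -19.40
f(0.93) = -11.66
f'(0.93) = -4.72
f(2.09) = -19.83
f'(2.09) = -9.36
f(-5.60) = -66.12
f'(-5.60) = 21.40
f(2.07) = -19.64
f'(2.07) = -9.28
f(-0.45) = -8.96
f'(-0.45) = 0.80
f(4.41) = -52.31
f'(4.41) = -18.64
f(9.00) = -180.00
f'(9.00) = -37.00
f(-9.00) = -162.00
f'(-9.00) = 35.00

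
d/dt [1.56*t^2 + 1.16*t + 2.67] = 3.12*t + 1.16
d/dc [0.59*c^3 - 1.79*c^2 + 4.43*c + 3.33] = 1.77*c^2 - 3.58*c + 4.43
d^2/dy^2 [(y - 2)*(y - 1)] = 2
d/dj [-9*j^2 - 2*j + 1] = -18*j - 2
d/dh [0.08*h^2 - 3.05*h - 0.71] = 0.16*h - 3.05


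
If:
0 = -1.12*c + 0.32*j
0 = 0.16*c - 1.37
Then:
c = 8.56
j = 29.97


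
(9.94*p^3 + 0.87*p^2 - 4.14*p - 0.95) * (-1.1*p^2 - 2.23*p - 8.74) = -10.934*p^5 - 23.1232*p^4 - 84.2617*p^3 + 2.6734*p^2 + 38.3021*p + 8.303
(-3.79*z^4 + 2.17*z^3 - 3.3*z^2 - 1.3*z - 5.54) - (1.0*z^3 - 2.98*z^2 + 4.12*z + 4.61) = -3.79*z^4 + 1.17*z^3 - 0.32*z^2 - 5.42*z - 10.15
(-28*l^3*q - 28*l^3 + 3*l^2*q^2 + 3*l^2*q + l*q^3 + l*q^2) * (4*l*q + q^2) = -112*l^4*q^2 - 112*l^4*q - 16*l^3*q^3 - 16*l^3*q^2 + 7*l^2*q^4 + 7*l^2*q^3 + l*q^5 + l*q^4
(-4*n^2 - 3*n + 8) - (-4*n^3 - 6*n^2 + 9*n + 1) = 4*n^3 + 2*n^2 - 12*n + 7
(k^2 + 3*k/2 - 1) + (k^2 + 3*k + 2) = 2*k^2 + 9*k/2 + 1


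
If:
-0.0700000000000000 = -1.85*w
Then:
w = 0.04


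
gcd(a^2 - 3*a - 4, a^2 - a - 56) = 1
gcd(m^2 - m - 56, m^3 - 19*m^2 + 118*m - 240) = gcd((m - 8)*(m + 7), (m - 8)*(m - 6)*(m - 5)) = m - 8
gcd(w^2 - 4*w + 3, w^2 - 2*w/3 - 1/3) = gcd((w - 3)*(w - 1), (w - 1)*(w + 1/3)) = w - 1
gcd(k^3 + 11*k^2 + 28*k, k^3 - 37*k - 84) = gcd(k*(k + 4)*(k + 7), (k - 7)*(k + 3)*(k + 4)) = k + 4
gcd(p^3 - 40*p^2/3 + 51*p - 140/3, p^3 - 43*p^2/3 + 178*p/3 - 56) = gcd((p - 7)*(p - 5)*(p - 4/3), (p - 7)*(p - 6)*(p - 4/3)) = p^2 - 25*p/3 + 28/3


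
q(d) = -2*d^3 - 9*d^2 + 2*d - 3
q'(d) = -6*d^2 - 18*d + 2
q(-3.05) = -36.08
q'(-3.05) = 1.09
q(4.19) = -299.75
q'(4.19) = -178.76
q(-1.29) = -16.26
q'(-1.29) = 15.24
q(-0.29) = -4.29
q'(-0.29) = 6.72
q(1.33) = -20.97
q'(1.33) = -32.55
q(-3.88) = -29.43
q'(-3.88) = -18.49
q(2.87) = -118.67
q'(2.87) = -99.08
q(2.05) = -53.95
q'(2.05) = -60.12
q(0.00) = -3.00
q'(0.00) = 2.00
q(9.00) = -2172.00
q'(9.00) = -646.00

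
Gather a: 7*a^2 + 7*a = 7*a^2 + 7*a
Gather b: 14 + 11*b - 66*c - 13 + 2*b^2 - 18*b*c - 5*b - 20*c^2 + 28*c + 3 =2*b^2 + b*(6 - 18*c) - 20*c^2 - 38*c + 4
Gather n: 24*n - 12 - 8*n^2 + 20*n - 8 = -8*n^2 + 44*n - 20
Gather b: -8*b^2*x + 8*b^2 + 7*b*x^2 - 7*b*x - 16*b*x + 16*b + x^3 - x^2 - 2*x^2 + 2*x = b^2*(8 - 8*x) + b*(7*x^2 - 23*x + 16) + x^3 - 3*x^2 + 2*x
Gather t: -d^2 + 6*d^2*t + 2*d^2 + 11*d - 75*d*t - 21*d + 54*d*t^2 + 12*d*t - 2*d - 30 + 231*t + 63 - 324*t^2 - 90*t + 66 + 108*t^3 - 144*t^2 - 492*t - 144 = d^2 - 12*d + 108*t^3 + t^2*(54*d - 468) + t*(6*d^2 - 63*d - 351) - 45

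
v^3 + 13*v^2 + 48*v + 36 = (v + 1)*(v + 6)^2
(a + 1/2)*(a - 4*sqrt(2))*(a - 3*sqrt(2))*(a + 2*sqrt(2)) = a^4 - 5*sqrt(2)*a^3 + a^3/2 - 4*a^2 - 5*sqrt(2)*a^2/2 - 2*a + 48*sqrt(2)*a + 24*sqrt(2)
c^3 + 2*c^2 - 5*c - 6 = (c - 2)*(c + 1)*(c + 3)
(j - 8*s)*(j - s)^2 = j^3 - 10*j^2*s + 17*j*s^2 - 8*s^3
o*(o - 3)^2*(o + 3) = o^4 - 3*o^3 - 9*o^2 + 27*o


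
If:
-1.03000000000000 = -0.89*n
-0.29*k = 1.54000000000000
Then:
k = -5.31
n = 1.16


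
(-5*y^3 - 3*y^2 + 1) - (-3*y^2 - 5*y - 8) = -5*y^3 + 5*y + 9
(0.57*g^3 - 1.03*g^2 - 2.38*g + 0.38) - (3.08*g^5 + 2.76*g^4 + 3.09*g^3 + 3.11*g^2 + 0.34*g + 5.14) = -3.08*g^5 - 2.76*g^4 - 2.52*g^3 - 4.14*g^2 - 2.72*g - 4.76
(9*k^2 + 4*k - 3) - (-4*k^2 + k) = 13*k^2 + 3*k - 3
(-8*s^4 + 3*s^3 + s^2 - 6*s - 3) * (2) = -16*s^4 + 6*s^3 + 2*s^2 - 12*s - 6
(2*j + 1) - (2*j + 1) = 0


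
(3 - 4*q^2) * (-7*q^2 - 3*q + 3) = 28*q^4 + 12*q^3 - 33*q^2 - 9*q + 9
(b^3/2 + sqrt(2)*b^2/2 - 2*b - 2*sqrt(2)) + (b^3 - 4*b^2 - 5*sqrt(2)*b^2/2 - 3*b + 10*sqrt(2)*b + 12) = 3*b^3/2 - 4*b^2 - 2*sqrt(2)*b^2 - 5*b + 10*sqrt(2)*b - 2*sqrt(2) + 12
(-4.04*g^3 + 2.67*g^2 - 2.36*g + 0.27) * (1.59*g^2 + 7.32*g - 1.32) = -6.4236*g^5 - 25.3275*g^4 + 21.1248*g^3 - 20.3703*g^2 + 5.0916*g - 0.3564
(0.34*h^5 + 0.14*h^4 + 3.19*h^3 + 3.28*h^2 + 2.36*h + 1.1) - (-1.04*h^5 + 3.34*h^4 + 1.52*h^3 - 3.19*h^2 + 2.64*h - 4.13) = 1.38*h^5 - 3.2*h^4 + 1.67*h^3 + 6.47*h^2 - 0.28*h + 5.23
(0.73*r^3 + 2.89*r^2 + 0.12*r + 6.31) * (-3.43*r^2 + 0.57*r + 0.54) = -2.5039*r^5 - 9.4966*r^4 + 1.6299*r^3 - 20.0143*r^2 + 3.6615*r + 3.4074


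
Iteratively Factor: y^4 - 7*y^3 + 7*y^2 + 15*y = (y + 1)*(y^3 - 8*y^2 + 15*y) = (y - 5)*(y + 1)*(y^2 - 3*y) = y*(y - 5)*(y + 1)*(y - 3)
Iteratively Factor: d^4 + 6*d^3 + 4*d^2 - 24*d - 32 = (d + 2)*(d^3 + 4*d^2 - 4*d - 16) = (d + 2)*(d + 4)*(d^2 - 4) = (d + 2)^2*(d + 4)*(d - 2)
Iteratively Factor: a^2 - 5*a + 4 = (a - 1)*(a - 4)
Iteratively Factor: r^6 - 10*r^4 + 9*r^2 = (r - 3)*(r^5 + 3*r^4 - r^3 - 3*r^2) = (r - 3)*(r + 1)*(r^4 + 2*r^3 - 3*r^2) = (r - 3)*(r + 1)*(r + 3)*(r^3 - r^2) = r*(r - 3)*(r + 1)*(r + 3)*(r^2 - r) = r^2*(r - 3)*(r + 1)*(r + 3)*(r - 1)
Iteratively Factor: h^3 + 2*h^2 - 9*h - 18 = (h + 3)*(h^2 - h - 6) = (h + 2)*(h + 3)*(h - 3)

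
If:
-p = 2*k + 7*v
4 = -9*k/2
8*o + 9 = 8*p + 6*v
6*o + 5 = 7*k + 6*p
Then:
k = -8/9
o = 556/81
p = 1415/162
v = -161/162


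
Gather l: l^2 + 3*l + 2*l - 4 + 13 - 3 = l^2 + 5*l + 6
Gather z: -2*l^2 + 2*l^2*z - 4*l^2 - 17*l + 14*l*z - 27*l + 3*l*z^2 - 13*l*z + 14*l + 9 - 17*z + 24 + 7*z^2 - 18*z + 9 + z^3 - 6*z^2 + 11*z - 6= -6*l^2 - 30*l + z^3 + z^2*(3*l + 1) + z*(2*l^2 + l - 24) + 36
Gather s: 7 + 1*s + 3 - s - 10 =0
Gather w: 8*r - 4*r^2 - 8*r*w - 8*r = -4*r^2 - 8*r*w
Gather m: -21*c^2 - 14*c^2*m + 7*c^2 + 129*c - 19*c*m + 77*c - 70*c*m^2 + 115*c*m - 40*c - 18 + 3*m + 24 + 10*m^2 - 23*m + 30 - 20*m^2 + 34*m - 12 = -14*c^2 + 166*c + m^2*(-70*c - 10) + m*(-14*c^2 + 96*c + 14) + 24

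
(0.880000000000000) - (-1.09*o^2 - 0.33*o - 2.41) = 1.09*o^2 + 0.33*o + 3.29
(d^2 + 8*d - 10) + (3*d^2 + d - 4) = 4*d^2 + 9*d - 14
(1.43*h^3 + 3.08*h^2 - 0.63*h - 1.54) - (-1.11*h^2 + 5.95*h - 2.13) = 1.43*h^3 + 4.19*h^2 - 6.58*h + 0.59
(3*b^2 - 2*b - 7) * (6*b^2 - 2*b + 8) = 18*b^4 - 18*b^3 - 14*b^2 - 2*b - 56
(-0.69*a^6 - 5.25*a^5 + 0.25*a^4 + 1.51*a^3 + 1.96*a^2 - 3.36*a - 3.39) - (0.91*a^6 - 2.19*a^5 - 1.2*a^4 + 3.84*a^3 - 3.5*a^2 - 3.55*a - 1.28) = -1.6*a^6 - 3.06*a^5 + 1.45*a^4 - 2.33*a^3 + 5.46*a^2 + 0.19*a - 2.11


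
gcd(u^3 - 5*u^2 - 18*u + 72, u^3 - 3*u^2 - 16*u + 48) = u^2 + u - 12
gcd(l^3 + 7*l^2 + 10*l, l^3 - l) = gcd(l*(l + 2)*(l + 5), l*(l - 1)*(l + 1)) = l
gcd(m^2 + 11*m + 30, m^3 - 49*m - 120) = m + 5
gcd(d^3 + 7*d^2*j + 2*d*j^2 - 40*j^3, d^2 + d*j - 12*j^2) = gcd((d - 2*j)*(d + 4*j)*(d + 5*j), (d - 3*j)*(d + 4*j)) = d + 4*j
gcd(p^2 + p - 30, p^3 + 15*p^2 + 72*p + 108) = p + 6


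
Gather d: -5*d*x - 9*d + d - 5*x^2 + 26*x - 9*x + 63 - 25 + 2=d*(-5*x - 8) - 5*x^2 + 17*x + 40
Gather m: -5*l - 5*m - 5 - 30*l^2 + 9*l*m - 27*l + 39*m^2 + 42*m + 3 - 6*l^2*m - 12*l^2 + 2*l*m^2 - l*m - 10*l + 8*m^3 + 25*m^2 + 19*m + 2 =-42*l^2 - 42*l + 8*m^3 + m^2*(2*l + 64) + m*(-6*l^2 + 8*l + 56)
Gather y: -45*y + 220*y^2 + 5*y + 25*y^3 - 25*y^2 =25*y^3 + 195*y^2 - 40*y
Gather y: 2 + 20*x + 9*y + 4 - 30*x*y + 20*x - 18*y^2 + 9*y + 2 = 40*x - 18*y^2 + y*(18 - 30*x) + 8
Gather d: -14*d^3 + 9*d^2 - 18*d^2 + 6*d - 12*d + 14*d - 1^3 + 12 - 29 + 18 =-14*d^3 - 9*d^2 + 8*d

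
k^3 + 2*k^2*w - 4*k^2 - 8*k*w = k*(k - 4)*(k + 2*w)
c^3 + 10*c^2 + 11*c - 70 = (c - 2)*(c + 5)*(c + 7)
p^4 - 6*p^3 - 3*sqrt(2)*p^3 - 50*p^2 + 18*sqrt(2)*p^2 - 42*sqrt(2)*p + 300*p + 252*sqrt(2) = (p - 6)*(p - 7*sqrt(2))*(p + sqrt(2))*(p + 3*sqrt(2))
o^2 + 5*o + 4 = (o + 1)*(o + 4)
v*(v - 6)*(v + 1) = v^3 - 5*v^2 - 6*v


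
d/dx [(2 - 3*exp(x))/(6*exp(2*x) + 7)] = (18*exp(2*x) - 24*exp(x) - 21)*exp(x)/(36*exp(4*x) + 84*exp(2*x) + 49)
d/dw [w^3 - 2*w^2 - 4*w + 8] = 3*w^2 - 4*w - 4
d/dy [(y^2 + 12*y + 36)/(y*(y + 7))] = (-5*y^2 - 72*y - 252)/(y^2*(y^2 + 14*y + 49))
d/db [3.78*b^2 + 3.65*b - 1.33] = 7.56*b + 3.65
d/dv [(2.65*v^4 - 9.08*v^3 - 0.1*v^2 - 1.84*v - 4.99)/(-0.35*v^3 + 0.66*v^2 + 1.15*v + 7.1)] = (-0.9275*v^6 + 3.498*v^5 + 3.1147*v^4 + 53.088*v^3 - 197.5441*v^2 + 5.1668*v - 7.3255)/(0.1225*v^6 - 0.462*v^5 - 0.3694*v^4 - 3.452*v^3 + 10.6945*v^2 + 16.33*v + 50.41)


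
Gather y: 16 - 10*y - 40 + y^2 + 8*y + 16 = y^2 - 2*y - 8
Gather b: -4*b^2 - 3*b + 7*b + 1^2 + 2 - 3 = -4*b^2 + 4*b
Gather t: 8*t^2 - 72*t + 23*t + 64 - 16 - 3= 8*t^2 - 49*t + 45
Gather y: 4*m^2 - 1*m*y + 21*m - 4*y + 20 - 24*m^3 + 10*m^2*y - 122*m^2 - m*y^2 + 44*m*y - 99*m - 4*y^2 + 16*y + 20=-24*m^3 - 118*m^2 - 78*m + y^2*(-m - 4) + y*(10*m^2 + 43*m + 12) + 40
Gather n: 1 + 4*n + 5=4*n + 6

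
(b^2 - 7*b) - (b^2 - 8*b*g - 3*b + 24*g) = 8*b*g - 4*b - 24*g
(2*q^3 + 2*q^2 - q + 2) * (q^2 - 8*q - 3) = 2*q^5 - 14*q^4 - 23*q^3 + 4*q^2 - 13*q - 6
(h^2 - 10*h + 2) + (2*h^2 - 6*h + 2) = 3*h^2 - 16*h + 4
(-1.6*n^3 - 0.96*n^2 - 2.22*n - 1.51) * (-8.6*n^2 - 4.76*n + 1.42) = 13.76*n^5 + 15.872*n^4 + 21.3896*n^3 + 22.19*n^2 + 4.0352*n - 2.1442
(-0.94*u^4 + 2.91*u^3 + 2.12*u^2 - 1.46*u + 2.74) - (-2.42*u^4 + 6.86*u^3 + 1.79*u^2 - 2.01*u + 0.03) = 1.48*u^4 - 3.95*u^3 + 0.33*u^2 + 0.55*u + 2.71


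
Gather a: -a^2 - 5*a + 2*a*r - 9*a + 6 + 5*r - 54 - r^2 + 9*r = -a^2 + a*(2*r - 14) - r^2 + 14*r - 48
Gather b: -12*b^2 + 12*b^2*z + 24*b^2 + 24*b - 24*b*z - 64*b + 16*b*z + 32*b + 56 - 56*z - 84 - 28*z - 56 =b^2*(12*z + 12) + b*(-8*z - 8) - 84*z - 84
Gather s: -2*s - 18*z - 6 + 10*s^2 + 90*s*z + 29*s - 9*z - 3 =10*s^2 + s*(90*z + 27) - 27*z - 9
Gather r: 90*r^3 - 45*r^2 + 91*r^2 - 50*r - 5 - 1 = 90*r^3 + 46*r^2 - 50*r - 6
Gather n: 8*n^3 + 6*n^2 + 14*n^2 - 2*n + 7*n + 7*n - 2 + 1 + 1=8*n^3 + 20*n^2 + 12*n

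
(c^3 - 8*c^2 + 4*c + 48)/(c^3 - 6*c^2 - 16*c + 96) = (c + 2)/(c + 4)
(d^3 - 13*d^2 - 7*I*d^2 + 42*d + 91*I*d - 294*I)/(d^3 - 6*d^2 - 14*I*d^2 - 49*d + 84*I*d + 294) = (d - 7)/(d - 7*I)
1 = 1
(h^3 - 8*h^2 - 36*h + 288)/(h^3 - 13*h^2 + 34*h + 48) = (h + 6)/(h + 1)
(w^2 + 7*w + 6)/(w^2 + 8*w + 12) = (w + 1)/(w + 2)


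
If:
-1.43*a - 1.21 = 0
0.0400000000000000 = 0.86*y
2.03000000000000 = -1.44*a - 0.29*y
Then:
No Solution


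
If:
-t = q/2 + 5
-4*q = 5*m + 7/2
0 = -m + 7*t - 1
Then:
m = 527/54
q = -353/27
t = 83/54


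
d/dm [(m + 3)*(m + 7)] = 2*m + 10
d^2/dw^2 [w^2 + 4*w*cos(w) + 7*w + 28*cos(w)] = -4*w*cos(w) - 8*sin(w) - 28*cos(w) + 2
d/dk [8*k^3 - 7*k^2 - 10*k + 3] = 24*k^2 - 14*k - 10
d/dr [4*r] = 4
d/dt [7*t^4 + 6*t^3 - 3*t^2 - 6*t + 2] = 28*t^3 + 18*t^2 - 6*t - 6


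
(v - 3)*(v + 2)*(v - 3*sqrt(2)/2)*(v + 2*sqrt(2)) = v^4 - v^3 + sqrt(2)*v^3/2 - 12*v^2 - sqrt(2)*v^2/2 - 3*sqrt(2)*v + 6*v + 36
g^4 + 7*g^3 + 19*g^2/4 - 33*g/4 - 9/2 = (g - 1)*(g + 1/2)*(g + 3/2)*(g + 6)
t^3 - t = t*(t - 1)*(t + 1)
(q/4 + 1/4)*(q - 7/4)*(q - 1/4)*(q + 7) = q^4/4 + 3*q^3/2 - 137*q^2/64 - 21*q/8 + 49/64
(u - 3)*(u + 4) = u^2 + u - 12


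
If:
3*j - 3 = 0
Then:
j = 1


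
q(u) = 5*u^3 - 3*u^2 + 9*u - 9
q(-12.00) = -9189.00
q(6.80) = 1485.64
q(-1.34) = -38.48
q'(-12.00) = 2241.00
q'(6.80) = 661.80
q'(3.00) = 126.00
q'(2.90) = 117.75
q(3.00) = 126.00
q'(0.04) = 8.78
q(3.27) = 163.18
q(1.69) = 21.78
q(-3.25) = -241.58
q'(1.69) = 41.70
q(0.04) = -8.64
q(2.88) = 111.48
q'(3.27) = 149.77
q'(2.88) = 116.14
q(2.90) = 113.82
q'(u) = 15*u^2 - 6*u + 9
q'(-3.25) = 186.94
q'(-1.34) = 43.97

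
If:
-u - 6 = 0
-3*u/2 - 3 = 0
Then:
No Solution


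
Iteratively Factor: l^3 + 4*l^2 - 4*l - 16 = (l + 4)*(l^2 - 4) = (l + 2)*(l + 4)*(l - 2)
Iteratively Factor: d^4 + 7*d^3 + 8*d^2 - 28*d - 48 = (d - 2)*(d^3 + 9*d^2 + 26*d + 24) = (d - 2)*(d + 4)*(d^2 + 5*d + 6) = (d - 2)*(d + 3)*(d + 4)*(d + 2)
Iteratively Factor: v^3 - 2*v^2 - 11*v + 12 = (v - 1)*(v^2 - v - 12) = (v - 4)*(v - 1)*(v + 3)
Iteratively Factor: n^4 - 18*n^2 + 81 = (n + 3)*(n^3 - 3*n^2 - 9*n + 27) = (n - 3)*(n + 3)*(n^2 - 9) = (n - 3)^2*(n + 3)*(n + 3)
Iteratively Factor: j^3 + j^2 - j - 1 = (j + 1)*(j^2 - 1) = (j + 1)^2*(j - 1)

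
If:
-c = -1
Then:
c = 1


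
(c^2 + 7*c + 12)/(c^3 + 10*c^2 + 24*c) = (c + 3)/(c*(c + 6))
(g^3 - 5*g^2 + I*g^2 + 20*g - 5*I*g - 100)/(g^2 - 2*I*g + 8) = (g^2 + 5*g*(-1 + I) - 25*I)/(g + 2*I)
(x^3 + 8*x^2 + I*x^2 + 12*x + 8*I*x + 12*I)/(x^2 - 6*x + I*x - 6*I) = (x^2 + 8*x + 12)/(x - 6)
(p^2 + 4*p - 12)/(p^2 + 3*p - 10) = (p + 6)/(p + 5)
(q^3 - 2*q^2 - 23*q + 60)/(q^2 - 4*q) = q + 2 - 15/q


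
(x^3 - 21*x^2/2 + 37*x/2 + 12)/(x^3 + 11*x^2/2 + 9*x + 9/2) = (2*x^3 - 21*x^2 + 37*x + 24)/(2*x^3 + 11*x^2 + 18*x + 9)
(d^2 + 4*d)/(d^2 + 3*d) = (d + 4)/(d + 3)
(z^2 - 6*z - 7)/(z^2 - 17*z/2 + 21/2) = 2*(z + 1)/(2*z - 3)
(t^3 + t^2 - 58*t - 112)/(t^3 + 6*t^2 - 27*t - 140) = (t^2 - 6*t - 16)/(t^2 - t - 20)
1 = 1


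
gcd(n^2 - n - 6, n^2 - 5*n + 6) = n - 3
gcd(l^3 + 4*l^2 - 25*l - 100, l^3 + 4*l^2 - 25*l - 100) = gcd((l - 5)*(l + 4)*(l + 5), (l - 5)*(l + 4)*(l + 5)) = l^3 + 4*l^2 - 25*l - 100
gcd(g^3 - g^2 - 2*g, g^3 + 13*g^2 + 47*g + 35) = g + 1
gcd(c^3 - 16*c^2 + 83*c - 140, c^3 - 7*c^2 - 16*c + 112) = c^2 - 11*c + 28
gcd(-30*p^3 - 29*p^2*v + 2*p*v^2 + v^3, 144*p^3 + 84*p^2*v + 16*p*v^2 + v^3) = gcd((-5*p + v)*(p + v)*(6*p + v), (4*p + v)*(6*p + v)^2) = 6*p + v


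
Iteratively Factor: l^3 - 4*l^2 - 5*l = (l + 1)*(l^2 - 5*l) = l*(l + 1)*(l - 5)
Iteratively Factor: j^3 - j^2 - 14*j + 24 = (j - 2)*(j^2 + j - 12) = (j - 3)*(j - 2)*(j + 4)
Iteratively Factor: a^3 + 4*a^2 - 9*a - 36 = (a + 3)*(a^2 + a - 12) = (a - 3)*(a + 3)*(a + 4)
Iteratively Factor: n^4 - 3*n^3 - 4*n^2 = (n - 4)*(n^3 + n^2) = n*(n - 4)*(n^2 + n) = n*(n - 4)*(n + 1)*(n)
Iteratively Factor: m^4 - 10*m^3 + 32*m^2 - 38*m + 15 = (m - 1)*(m^3 - 9*m^2 + 23*m - 15) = (m - 5)*(m - 1)*(m^2 - 4*m + 3) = (m - 5)*(m - 3)*(m - 1)*(m - 1)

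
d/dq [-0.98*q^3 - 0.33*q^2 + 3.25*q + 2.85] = -2.94*q^2 - 0.66*q + 3.25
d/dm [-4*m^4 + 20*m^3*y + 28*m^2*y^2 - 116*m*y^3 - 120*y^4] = -16*m^3 + 60*m^2*y + 56*m*y^2 - 116*y^3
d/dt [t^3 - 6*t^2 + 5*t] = 3*t^2 - 12*t + 5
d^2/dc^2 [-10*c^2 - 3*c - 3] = -20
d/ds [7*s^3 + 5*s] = 21*s^2 + 5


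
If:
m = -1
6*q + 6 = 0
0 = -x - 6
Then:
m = -1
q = -1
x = -6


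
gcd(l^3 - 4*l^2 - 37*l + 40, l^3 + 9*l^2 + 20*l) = l + 5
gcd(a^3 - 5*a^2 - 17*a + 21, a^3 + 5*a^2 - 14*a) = 1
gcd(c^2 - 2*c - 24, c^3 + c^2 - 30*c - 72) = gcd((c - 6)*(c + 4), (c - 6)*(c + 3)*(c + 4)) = c^2 - 2*c - 24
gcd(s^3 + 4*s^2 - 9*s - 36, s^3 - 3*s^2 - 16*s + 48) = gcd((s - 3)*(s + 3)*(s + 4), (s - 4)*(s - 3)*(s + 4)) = s^2 + s - 12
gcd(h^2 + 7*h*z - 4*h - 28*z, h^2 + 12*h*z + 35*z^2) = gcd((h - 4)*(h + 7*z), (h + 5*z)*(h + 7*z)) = h + 7*z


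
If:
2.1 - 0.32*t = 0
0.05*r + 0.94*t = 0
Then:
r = -123.38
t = 6.56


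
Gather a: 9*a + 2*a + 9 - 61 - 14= 11*a - 66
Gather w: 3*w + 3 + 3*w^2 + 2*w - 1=3*w^2 + 5*w + 2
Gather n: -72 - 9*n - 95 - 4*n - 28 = -13*n - 195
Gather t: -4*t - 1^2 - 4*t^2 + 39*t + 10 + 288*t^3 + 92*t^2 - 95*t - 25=288*t^3 + 88*t^2 - 60*t - 16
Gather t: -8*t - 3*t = -11*t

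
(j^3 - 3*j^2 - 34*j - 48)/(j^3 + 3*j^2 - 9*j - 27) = (j^2 - 6*j - 16)/(j^2 - 9)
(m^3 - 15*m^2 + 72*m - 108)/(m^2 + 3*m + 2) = (m^3 - 15*m^2 + 72*m - 108)/(m^2 + 3*m + 2)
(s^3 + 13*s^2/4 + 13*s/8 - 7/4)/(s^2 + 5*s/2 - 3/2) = (4*s^2 + 15*s + 14)/(4*(s + 3))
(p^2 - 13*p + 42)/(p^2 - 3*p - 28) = (p - 6)/(p + 4)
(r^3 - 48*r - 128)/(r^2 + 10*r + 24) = (r^2 - 4*r - 32)/(r + 6)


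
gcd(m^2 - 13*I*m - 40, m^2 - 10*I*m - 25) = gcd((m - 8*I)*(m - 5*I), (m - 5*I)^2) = m - 5*I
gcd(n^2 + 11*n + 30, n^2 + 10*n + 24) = n + 6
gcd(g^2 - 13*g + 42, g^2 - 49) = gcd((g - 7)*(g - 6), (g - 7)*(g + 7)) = g - 7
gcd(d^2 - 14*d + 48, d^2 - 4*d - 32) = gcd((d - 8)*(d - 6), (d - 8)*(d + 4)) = d - 8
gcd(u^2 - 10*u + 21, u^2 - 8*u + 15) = u - 3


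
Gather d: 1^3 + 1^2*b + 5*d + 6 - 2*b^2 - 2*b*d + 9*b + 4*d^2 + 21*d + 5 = -2*b^2 + 10*b + 4*d^2 + d*(26 - 2*b) + 12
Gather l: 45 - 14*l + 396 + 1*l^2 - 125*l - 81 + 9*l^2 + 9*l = 10*l^2 - 130*l + 360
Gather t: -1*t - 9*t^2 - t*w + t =-9*t^2 - t*w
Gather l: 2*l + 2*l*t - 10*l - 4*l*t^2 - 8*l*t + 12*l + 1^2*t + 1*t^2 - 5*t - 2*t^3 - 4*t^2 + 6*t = l*(-4*t^2 - 6*t + 4) - 2*t^3 - 3*t^2 + 2*t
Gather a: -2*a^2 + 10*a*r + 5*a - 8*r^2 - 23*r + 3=-2*a^2 + a*(10*r + 5) - 8*r^2 - 23*r + 3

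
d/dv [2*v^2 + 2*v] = 4*v + 2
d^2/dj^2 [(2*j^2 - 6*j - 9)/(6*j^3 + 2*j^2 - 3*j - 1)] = 2*(72*j^6 - 648*j^5 - 2052*j^4 - 900*j^3 + 174*j^2 - 36*j - 79)/(216*j^9 + 216*j^8 - 252*j^7 - 316*j^6 + 54*j^5 + 150*j^4 + 27*j^3 - 21*j^2 - 9*j - 1)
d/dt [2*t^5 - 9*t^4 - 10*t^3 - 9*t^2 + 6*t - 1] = 10*t^4 - 36*t^3 - 30*t^2 - 18*t + 6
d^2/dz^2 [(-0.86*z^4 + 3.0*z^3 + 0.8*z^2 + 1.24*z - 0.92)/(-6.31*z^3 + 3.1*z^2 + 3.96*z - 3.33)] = (-4.54747350886464e-13*z^7 - 121.563888*z^6 - 791.087892*z^5 + 1249.25628*z^4 - 456.238576*z^3 + 530.02812*z^2 - 324.627696*z - 2.59704)/(251.239591*z^9 - 370.28973*z^8 - 291.097968*z^7 + 832.741199*z^6 - 208.142892*z^5 - 549.087228*z^4 + 393.088221*z^3 + 53.532414*z^2 - 131.736132*z + 36.926037)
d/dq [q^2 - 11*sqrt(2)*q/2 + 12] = 2*q - 11*sqrt(2)/2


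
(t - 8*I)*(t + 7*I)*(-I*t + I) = -I*t^3 - t^2 + I*t^2 + t - 56*I*t + 56*I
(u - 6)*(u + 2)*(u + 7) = u^3 + 3*u^2 - 40*u - 84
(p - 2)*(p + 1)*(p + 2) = p^3 + p^2 - 4*p - 4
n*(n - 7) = n^2 - 7*n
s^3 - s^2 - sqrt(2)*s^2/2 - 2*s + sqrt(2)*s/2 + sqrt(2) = (s - 2)*(s + 1)*(s - sqrt(2)/2)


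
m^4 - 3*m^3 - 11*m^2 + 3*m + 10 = (m - 5)*(m - 1)*(m + 1)*(m + 2)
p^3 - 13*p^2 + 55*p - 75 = (p - 5)^2*(p - 3)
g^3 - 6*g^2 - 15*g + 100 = (g - 5)^2*(g + 4)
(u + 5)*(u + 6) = u^2 + 11*u + 30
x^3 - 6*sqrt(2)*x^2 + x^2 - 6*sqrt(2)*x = x*(x + 1)*(x - 6*sqrt(2))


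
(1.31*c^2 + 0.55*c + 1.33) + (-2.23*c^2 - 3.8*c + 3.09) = -0.92*c^2 - 3.25*c + 4.42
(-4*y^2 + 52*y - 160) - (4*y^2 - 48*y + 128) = -8*y^2 + 100*y - 288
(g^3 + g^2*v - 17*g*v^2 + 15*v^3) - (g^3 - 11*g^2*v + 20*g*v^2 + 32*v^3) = 12*g^2*v - 37*g*v^2 - 17*v^3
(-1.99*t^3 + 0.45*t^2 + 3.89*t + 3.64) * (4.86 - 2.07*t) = 4.1193*t^4 - 10.6029*t^3 - 5.8653*t^2 + 11.3706*t + 17.6904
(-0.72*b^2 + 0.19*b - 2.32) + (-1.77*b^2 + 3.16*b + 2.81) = -2.49*b^2 + 3.35*b + 0.49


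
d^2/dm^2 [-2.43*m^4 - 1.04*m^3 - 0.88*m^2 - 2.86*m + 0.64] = -29.16*m^2 - 6.24*m - 1.76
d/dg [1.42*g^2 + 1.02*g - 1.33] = 2.84*g + 1.02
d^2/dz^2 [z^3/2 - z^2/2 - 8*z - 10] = 3*z - 1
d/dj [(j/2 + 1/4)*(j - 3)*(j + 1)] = 3*j^2/2 - 3*j/2 - 2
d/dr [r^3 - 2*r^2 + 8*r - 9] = 3*r^2 - 4*r + 8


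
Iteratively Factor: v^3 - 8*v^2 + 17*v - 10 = (v - 5)*(v^2 - 3*v + 2) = (v - 5)*(v - 1)*(v - 2)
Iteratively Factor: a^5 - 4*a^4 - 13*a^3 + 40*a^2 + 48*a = (a + 3)*(a^4 - 7*a^3 + 8*a^2 + 16*a) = a*(a + 3)*(a^3 - 7*a^2 + 8*a + 16) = a*(a - 4)*(a + 3)*(a^2 - 3*a - 4) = a*(a - 4)*(a + 1)*(a + 3)*(a - 4)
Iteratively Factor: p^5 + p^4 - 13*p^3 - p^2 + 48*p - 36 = (p + 3)*(p^4 - 2*p^3 - 7*p^2 + 20*p - 12) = (p - 2)*(p + 3)*(p^3 - 7*p + 6) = (p - 2)*(p + 3)^2*(p^2 - 3*p + 2) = (p - 2)^2*(p + 3)^2*(p - 1)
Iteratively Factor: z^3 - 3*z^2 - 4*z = (z + 1)*(z^2 - 4*z) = z*(z + 1)*(z - 4)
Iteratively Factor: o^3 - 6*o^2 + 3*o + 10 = (o + 1)*(o^2 - 7*o + 10) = (o - 2)*(o + 1)*(o - 5)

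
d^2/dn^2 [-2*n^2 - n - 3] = -4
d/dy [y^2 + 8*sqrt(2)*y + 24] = 2*y + 8*sqrt(2)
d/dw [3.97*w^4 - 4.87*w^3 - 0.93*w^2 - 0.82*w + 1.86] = 15.88*w^3 - 14.61*w^2 - 1.86*w - 0.82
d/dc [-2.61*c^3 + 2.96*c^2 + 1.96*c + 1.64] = -7.83*c^2 + 5.92*c + 1.96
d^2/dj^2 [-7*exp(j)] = -7*exp(j)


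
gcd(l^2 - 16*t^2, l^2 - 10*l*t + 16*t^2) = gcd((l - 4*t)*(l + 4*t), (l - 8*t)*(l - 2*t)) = 1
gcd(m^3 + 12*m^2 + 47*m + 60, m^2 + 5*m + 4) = m + 4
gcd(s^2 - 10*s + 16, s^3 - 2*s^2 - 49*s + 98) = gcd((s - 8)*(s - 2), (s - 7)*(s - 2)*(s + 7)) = s - 2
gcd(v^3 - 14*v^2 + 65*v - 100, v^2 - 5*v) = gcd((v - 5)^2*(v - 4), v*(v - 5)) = v - 5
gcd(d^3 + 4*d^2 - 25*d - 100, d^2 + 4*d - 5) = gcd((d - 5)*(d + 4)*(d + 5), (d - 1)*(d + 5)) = d + 5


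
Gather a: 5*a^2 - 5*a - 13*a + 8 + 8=5*a^2 - 18*a + 16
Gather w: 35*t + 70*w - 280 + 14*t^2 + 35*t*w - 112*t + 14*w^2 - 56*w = 14*t^2 - 77*t + 14*w^2 + w*(35*t + 14) - 280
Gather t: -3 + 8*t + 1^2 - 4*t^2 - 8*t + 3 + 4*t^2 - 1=0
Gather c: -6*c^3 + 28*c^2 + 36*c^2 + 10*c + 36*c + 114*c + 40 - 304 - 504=-6*c^3 + 64*c^2 + 160*c - 768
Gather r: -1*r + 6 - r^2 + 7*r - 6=-r^2 + 6*r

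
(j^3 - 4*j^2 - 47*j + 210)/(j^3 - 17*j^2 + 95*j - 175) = (j^2 + j - 42)/(j^2 - 12*j + 35)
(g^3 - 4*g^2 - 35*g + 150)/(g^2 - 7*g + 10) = (g^2 + g - 30)/(g - 2)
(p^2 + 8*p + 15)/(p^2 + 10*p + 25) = (p + 3)/(p + 5)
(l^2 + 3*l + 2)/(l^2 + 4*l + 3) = (l + 2)/(l + 3)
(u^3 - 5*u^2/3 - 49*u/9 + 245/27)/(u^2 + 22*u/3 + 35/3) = (u^2 - 4*u + 35/9)/(u + 5)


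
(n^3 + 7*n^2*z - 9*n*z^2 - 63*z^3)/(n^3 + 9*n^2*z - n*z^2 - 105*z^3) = (n + 3*z)/(n + 5*z)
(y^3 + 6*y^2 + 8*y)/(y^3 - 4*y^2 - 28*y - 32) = y*(y + 4)/(y^2 - 6*y - 16)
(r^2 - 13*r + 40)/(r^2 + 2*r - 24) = (r^2 - 13*r + 40)/(r^2 + 2*r - 24)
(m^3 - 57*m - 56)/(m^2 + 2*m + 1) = (m^2 - m - 56)/(m + 1)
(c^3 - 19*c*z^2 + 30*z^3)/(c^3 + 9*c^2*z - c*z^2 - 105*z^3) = (c - 2*z)/(c + 7*z)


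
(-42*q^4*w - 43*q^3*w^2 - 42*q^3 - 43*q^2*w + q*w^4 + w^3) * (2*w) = -84*q^4*w^2 - 86*q^3*w^3 - 84*q^3*w - 86*q^2*w^2 + 2*q*w^5 + 2*w^4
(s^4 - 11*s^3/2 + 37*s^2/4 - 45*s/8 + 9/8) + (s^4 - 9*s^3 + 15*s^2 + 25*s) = 2*s^4 - 29*s^3/2 + 97*s^2/4 + 155*s/8 + 9/8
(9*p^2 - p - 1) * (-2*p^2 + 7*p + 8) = -18*p^4 + 65*p^3 + 67*p^2 - 15*p - 8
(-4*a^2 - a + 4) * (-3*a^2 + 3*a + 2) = 12*a^4 - 9*a^3 - 23*a^2 + 10*a + 8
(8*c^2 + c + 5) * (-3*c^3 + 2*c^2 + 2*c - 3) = -24*c^5 + 13*c^4 + 3*c^3 - 12*c^2 + 7*c - 15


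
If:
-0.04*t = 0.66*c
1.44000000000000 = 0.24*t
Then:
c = -0.36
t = 6.00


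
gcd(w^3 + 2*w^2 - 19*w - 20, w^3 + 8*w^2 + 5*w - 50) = w + 5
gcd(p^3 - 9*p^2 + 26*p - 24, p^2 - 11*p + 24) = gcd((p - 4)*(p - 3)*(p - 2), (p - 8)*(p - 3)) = p - 3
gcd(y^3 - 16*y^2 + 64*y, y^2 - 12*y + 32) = y - 8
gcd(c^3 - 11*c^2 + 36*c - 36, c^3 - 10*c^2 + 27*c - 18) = c^2 - 9*c + 18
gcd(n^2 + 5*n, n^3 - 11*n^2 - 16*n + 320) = n + 5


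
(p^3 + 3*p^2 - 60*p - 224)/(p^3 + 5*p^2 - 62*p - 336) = (p + 4)/(p + 6)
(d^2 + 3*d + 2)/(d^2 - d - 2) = (d + 2)/(d - 2)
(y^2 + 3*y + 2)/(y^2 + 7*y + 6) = (y + 2)/(y + 6)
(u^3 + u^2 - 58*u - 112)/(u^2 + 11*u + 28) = (u^2 - 6*u - 16)/(u + 4)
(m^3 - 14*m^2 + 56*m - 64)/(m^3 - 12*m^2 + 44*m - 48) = (m - 8)/(m - 6)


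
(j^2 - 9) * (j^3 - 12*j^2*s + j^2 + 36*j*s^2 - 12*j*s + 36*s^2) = j^5 - 12*j^4*s + j^4 + 36*j^3*s^2 - 12*j^3*s - 9*j^3 + 36*j^2*s^2 + 108*j^2*s - 9*j^2 - 324*j*s^2 + 108*j*s - 324*s^2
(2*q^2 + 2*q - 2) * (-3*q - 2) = -6*q^3 - 10*q^2 + 2*q + 4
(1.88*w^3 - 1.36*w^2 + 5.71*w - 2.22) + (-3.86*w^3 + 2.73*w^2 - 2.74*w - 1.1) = -1.98*w^3 + 1.37*w^2 + 2.97*w - 3.32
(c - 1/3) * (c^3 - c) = c^4 - c^3/3 - c^2 + c/3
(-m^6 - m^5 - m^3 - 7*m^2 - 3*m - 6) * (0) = 0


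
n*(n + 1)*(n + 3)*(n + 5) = n^4 + 9*n^3 + 23*n^2 + 15*n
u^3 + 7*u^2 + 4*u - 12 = (u - 1)*(u + 2)*(u + 6)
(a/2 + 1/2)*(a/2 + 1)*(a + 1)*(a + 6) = a^4/4 + 5*a^3/2 + 29*a^2/4 + 8*a + 3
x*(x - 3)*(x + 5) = x^3 + 2*x^2 - 15*x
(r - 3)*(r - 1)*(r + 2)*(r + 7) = r^4 + 5*r^3 - 19*r^2 - 29*r + 42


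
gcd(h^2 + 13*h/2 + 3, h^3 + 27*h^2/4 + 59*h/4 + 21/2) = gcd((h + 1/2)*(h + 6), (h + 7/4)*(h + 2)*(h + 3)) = 1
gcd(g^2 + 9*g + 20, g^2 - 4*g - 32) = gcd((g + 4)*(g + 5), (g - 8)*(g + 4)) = g + 4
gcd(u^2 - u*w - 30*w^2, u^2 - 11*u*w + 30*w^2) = u - 6*w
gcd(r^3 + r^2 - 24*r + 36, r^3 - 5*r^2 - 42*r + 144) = r^2 + 3*r - 18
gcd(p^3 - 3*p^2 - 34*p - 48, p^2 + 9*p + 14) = p + 2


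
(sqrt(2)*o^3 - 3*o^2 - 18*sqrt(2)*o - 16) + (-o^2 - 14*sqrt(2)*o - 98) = sqrt(2)*o^3 - 4*o^2 - 32*sqrt(2)*o - 114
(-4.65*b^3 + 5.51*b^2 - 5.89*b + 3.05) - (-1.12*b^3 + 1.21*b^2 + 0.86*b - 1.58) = -3.53*b^3 + 4.3*b^2 - 6.75*b + 4.63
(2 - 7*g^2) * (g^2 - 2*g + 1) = -7*g^4 + 14*g^3 - 5*g^2 - 4*g + 2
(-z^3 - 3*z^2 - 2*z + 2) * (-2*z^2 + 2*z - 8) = 2*z^5 + 4*z^4 + 6*z^3 + 16*z^2 + 20*z - 16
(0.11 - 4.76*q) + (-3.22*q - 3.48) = -7.98*q - 3.37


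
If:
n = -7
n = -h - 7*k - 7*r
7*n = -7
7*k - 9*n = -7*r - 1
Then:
No Solution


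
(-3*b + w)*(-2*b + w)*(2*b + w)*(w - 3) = 12*b^3*w - 36*b^3 - 4*b^2*w^2 + 12*b^2*w - 3*b*w^3 + 9*b*w^2 + w^4 - 3*w^3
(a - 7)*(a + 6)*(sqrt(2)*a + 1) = sqrt(2)*a^3 - sqrt(2)*a^2 + a^2 - 42*sqrt(2)*a - a - 42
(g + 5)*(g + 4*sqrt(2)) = g^2 + 5*g + 4*sqrt(2)*g + 20*sqrt(2)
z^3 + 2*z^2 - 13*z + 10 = (z - 2)*(z - 1)*(z + 5)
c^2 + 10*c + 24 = (c + 4)*(c + 6)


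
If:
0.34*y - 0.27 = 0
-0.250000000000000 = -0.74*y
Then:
No Solution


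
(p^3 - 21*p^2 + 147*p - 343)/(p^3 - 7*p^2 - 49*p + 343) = (p - 7)/(p + 7)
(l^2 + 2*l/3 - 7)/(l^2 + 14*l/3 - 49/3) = (l + 3)/(l + 7)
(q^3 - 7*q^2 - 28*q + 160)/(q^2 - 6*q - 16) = (q^2 + q - 20)/(q + 2)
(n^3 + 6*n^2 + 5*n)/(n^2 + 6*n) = (n^2 + 6*n + 5)/(n + 6)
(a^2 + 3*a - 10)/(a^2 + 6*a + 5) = (a - 2)/(a + 1)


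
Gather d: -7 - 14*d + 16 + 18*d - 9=4*d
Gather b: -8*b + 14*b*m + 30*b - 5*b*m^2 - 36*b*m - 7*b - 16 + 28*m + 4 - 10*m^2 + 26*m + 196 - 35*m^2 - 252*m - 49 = b*(-5*m^2 - 22*m + 15) - 45*m^2 - 198*m + 135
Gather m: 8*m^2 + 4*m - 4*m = 8*m^2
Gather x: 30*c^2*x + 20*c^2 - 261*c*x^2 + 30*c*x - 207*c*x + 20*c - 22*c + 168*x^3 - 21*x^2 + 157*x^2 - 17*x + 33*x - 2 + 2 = 20*c^2 - 2*c + 168*x^3 + x^2*(136 - 261*c) + x*(30*c^2 - 177*c + 16)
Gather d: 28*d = 28*d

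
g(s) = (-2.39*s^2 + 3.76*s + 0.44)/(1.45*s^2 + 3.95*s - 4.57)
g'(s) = (3.76 - 4.78*s)/(1.45*s^2 + 3.95*s - 4.57) + (-2.9*s - 3.95)*(-2.39*s^2 + 3.76*s + 0.44)/(1.45*s^2 + 3.95*s - 4.57)^2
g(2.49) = -0.35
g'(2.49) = -0.30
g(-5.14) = -6.11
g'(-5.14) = -2.87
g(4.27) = -0.70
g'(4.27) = -0.14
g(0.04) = -0.13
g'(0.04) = -0.93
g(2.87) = -0.45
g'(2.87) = -0.24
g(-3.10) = 11.87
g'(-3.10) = -27.21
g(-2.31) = 3.52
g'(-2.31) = -4.11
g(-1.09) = 0.91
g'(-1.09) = -1.15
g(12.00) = -1.19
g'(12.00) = -0.03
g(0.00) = -0.10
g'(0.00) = -0.91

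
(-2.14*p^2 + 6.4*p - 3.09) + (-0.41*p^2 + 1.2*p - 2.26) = -2.55*p^2 + 7.6*p - 5.35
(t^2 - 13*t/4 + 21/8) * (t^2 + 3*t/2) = t^4 - 7*t^3/4 - 9*t^2/4 + 63*t/16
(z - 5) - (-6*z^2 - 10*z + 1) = 6*z^2 + 11*z - 6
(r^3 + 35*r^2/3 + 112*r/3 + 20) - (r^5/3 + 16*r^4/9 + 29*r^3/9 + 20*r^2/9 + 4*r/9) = -r^5/3 - 16*r^4/9 - 20*r^3/9 + 85*r^2/9 + 332*r/9 + 20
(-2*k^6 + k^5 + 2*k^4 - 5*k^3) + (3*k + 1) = -2*k^6 + k^5 + 2*k^4 - 5*k^3 + 3*k + 1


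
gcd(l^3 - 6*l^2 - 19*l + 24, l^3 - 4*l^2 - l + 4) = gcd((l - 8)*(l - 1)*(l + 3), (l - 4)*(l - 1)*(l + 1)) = l - 1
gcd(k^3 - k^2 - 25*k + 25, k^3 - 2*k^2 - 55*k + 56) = k - 1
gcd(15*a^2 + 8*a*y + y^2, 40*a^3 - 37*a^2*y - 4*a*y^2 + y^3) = 5*a + y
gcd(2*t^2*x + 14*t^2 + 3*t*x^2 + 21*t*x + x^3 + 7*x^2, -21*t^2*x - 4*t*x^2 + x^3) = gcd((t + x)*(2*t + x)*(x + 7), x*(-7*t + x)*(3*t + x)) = 1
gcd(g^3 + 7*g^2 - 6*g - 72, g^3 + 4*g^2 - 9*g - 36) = g^2 + g - 12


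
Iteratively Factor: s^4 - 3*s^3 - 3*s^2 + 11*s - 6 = (s - 1)*(s^3 - 2*s^2 - 5*s + 6) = (s - 1)^2*(s^2 - s - 6) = (s - 1)^2*(s + 2)*(s - 3)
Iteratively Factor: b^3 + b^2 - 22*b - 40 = (b - 5)*(b^2 + 6*b + 8) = (b - 5)*(b + 2)*(b + 4)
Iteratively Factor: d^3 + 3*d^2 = (d)*(d^2 + 3*d) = d*(d + 3)*(d)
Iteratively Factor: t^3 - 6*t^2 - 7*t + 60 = (t - 5)*(t^2 - t - 12) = (t - 5)*(t - 4)*(t + 3)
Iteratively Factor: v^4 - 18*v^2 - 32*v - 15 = (v - 5)*(v^3 + 5*v^2 + 7*v + 3) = (v - 5)*(v + 1)*(v^2 + 4*v + 3) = (v - 5)*(v + 1)^2*(v + 3)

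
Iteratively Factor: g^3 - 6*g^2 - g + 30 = (g - 5)*(g^2 - g - 6) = (g - 5)*(g + 2)*(g - 3)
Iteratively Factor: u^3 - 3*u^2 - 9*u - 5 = (u + 1)*(u^2 - 4*u - 5) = (u + 1)^2*(u - 5)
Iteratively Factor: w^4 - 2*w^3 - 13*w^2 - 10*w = (w - 5)*(w^3 + 3*w^2 + 2*w) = w*(w - 5)*(w^2 + 3*w + 2) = w*(w - 5)*(w + 2)*(w + 1)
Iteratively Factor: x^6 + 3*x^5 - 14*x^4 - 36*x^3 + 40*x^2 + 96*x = (x + 4)*(x^5 - x^4 - 10*x^3 + 4*x^2 + 24*x) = x*(x + 4)*(x^4 - x^3 - 10*x^2 + 4*x + 24) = x*(x - 3)*(x + 4)*(x^3 + 2*x^2 - 4*x - 8) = x*(x - 3)*(x + 2)*(x + 4)*(x^2 - 4) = x*(x - 3)*(x + 2)^2*(x + 4)*(x - 2)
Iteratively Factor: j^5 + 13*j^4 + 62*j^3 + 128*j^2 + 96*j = (j + 4)*(j^4 + 9*j^3 + 26*j^2 + 24*j) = (j + 4)^2*(j^3 + 5*j^2 + 6*j) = (j + 2)*(j + 4)^2*(j^2 + 3*j) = (j + 2)*(j + 3)*(j + 4)^2*(j)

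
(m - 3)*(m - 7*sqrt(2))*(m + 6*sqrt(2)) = m^3 - 3*m^2 - sqrt(2)*m^2 - 84*m + 3*sqrt(2)*m + 252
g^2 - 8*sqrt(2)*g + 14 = (g - 7*sqrt(2))*(g - sqrt(2))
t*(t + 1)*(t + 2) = t^3 + 3*t^2 + 2*t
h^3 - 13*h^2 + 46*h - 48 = (h - 8)*(h - 3)*(h - 2)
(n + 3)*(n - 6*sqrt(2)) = n^2 - 6*sqrt(2)*n + 3*n - 18*sqrt(2)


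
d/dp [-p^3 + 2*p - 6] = 2 - 3*p^2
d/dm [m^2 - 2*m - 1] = 2*m - 2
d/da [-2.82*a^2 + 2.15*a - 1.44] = 2.15 - 5.64*a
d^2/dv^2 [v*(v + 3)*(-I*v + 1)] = -6*I*v + 2 - 6*I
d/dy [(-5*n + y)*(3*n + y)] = -2*n + 2*y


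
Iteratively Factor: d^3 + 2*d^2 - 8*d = (d)*(d^2 + 2*d - 8) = d*(d + 4)*(d - 2)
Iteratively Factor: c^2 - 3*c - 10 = (c - 5)*(c + 2)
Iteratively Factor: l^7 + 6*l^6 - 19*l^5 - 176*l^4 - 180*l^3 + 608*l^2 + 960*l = (l)*(l^6 + 6*l^5 - 19*l^4 - 176*l^3 - 180*l^2 + 608*l + 960) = l*(l + 3)*(l^5 + 3*l^4 - 28*l^3 - 92*l^2 + 96*l + 320) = l*(l + 2)*(l + 3)*(l^4 + l^3 - 30*l^2 - 32*l + 160) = l*(l - 5)*(l + 2)*(l + 3)*(l^3 + 6*l^2 - 32) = l*(l - 5)*(l - 2)*(l + 2)*(l + 3)*(l^2 + 8*l + 16) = l*(l - 5)*(l - 2)*(l + 2)*(l + 3)*(l + 4)*(l + 4)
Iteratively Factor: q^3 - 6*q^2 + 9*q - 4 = (q - 1)*(q^2 - 5*q + 4) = (q - 1)^2*(q - 4)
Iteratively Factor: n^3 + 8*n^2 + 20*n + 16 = (n + 4)*(n^2 + 4*n + 4) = (n + 2)*(n + 4)*(n + 2)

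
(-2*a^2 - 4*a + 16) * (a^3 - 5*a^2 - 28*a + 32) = -2*a^5 + 6*a^4 + 92*a^3 - 32*a^2 - 576*a + 512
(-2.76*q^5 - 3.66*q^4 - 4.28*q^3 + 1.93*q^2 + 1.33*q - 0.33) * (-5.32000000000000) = 14.6832*q^5 + 19.4712*q^4 + 22.7696*q^3 - 10.2676*q^2 - 7.0756*q + 1.7556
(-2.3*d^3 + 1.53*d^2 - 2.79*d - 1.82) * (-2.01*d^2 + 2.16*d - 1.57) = 4.623*d^5 - 8.0433*d^4 + 12.5237*d^3 - 4.7703*d^2 + 0.4491*d + 2.8574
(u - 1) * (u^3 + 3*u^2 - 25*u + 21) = u^4 + 2*u^3 - 28*u^2 + 46*u - 21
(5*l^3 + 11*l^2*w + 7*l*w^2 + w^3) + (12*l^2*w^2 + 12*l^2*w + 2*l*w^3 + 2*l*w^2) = 5*l^3 + 12*l^2*w^2 + 23*l^2*w + 2*l*w^3 + 9*l*w^2 + w^3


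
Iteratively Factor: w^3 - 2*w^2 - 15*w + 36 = (w - 3)*(w^2 + w - 12) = (w - 3)*(w + 4)*(w - 3)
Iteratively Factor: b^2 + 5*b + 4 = (b + 1)*(b + 4)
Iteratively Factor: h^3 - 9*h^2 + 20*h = (h - 5)*(h^2 - 4*h) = h*(h - 5)*(h - 4)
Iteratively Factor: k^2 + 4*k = (k)*(k + 4)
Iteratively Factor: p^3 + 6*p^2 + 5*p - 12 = (p + 3)*(p^2 + 3*p - 4) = (p - 1)*(p + 3)*(p + 4)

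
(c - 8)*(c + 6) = c^2 - 2*c - 48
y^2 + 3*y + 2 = (y + 1)*(y + 2)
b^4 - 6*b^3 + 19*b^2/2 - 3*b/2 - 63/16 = (b - 7/2)*(b - 3/2)^2*(b + 1/2)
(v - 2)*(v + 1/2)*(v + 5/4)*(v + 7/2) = v^4 + 13*v^3/4 - 15*v^2/4 - 181*v/16 - 35/8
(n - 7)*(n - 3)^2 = n^3 - 13*n^2 + 51*n - 63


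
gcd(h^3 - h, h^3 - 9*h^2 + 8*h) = h^2 - h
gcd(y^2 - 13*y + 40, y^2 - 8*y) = y - 8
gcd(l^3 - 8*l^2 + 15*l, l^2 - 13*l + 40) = l - 5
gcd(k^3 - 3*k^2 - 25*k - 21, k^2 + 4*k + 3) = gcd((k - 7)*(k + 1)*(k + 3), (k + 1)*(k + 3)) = k^2 + 4*k + 3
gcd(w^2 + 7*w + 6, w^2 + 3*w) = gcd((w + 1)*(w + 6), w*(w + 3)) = 1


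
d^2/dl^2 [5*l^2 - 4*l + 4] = 10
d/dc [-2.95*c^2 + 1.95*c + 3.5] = 1.95 - 5.9*c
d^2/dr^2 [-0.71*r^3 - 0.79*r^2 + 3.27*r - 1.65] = -4.26*r - 1.58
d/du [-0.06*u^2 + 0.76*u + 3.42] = 0.76 - 0.12*u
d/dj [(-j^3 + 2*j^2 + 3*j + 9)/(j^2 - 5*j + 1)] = (-j^4 + 10*j^3 - 16*j^2 - 14*j + 48)/(j^4 - 10*j^3 + 27*j^2 - 10*j + 1)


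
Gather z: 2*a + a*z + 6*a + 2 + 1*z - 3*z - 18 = 8*a + z*(a - 2) - 16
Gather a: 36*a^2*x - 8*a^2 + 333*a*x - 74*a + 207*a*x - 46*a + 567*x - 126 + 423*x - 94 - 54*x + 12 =a^2*(36*x - 8) + a*(540*x - 120) + 936*x - 208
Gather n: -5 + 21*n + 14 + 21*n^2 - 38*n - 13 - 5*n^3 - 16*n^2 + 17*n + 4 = -5*n^3 + 5*n^2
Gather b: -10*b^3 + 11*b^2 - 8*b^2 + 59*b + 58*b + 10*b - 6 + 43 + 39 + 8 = -10*b^3 + 3*b^2 + 127*b + 84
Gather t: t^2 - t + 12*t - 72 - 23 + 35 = t^2 + 11*t - 60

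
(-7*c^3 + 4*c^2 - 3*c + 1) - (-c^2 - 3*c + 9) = -7*c^3 + 5*c^2 - 8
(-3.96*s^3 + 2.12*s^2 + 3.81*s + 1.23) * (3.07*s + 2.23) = -12.1572*s^4 - 2.3224*s^3 + 16.4243*s^2 + 12.2724*s + 2.7429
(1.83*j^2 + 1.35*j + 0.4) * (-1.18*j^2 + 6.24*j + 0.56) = -2.1594*j^4 + 9.8262*j^3 + 8.9768*j^2 + 3.252*j + 0.224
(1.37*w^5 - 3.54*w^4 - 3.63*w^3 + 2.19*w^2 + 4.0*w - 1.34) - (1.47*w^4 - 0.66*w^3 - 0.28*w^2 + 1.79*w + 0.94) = 1.37*w^5 - 5.01*w^4 - 2.97*w^3 + 2.47*w^2 + 2.21*w - 2.28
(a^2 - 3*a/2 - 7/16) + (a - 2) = a^2 - a/2 - 39/16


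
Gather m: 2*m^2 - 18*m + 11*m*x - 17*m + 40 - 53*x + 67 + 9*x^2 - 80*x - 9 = 2*m^2 + m*(11*x - 35) + 9*x^2 - 133*x + 98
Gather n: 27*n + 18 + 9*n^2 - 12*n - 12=9*n^2 + 15*n + 6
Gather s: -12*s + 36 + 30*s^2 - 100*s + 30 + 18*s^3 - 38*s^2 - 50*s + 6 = 18*s^3 - 8*s^2 - 162*s + 72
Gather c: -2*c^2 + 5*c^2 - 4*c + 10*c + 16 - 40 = 3*c^2 + 6*c - 24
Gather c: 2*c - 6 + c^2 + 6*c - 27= c^2 + 8*c - 33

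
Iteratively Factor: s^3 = (s)*(s^2) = s^2*(s)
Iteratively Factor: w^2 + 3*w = (w + 3)*(w)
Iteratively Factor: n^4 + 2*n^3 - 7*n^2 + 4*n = (n - 1)*(n^3 + 3*n^2 - 4*n) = (n - 1)*(n + 4)*(n^2 - n) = (n - 1)^2*(n + 4)*(n)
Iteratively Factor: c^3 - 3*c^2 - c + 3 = (c - 1)*(c^2 - 2*c - 3) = (c - 3)*(c - 1)*(c + 1)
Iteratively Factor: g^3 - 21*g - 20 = (g + 4)*(g^2 - 4*g - 5) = (g - 5)*(g + 4)*(g + 1)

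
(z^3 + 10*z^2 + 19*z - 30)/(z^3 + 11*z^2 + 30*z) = (z - 1)/z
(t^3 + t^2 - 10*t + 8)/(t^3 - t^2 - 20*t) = (t^2 - 3*t + 2)/(t*(t - 5))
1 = 1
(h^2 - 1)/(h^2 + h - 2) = (h + 1)/(h + 2)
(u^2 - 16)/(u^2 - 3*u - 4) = (u + 4)/(u + 1)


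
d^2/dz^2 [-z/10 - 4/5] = 0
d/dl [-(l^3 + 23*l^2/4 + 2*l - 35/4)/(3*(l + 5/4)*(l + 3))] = (-16*l^4 - 136*l^3 - 539*l^2 - 970*l - 715)/(3*(16*l^4 + 136*l^3 + 409*l^2 + 510*l + 225))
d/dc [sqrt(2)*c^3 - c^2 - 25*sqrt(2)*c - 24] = 3*sqrt(2)*c^2 - 2*c - 25*sqrt(2)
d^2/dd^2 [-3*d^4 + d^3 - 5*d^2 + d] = -36*d^2 + 6*d - 10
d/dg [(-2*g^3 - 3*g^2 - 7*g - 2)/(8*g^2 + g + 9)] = (-16*g^4 - 4*g^3 - g^2 - 22*g - 61)/(64*g^4 + 16*g^3 + 145*g^2 + 18*g + 81)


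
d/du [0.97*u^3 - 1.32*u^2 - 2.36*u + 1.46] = 2.91*u^2 - 2.64*u - 2.36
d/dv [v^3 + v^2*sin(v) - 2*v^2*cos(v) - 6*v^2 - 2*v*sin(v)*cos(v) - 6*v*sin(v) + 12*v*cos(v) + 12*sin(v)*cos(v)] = 2*v^2*sin(v) + v^2*cos(v) + 3*v^2 - 10*sqrt(2)*v*sin(v + pi/4) - 2*v*cos(2*v) - 12*v - 6*sin(v) - sin(2*v) + 12*cos(v) + 12*cos(2*v)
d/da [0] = 0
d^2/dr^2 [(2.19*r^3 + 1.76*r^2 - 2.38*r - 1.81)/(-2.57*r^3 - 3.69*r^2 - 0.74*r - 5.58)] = (18.2876060000001*r^6 + 119.307624*r^5 + 675.833928*r^4 + 781.14712*r^3 - 77.868318*r^2 - 829.244952*r - 201.809332)/(16.974593*r^9 + 73.116243*r^8 + 119.643009*r^7 + 202.915287*r^6 + 351.950622*r^5 + 297.66771*r^4 + 331.887356*r^3 + 353.846772*r^2 + 69.122808*r + 173.741112)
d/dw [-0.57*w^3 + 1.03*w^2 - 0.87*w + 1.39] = -1.71*w^2 + 2.06*w - 0.87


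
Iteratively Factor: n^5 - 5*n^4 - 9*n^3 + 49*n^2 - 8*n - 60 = (n - 2)*(n^4 - 3*n^3 - 15*n^2 + 19*n + 30) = (n - 2)*(n + 1)*(n^3 - 4*n^2 - 11*n + 30) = (n - 5)*(n - 2)*(n + 1)*(n^2 + n - 6) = (n - 5)*(n - 2)*(n + 1)*(n + 3)*(n - 2)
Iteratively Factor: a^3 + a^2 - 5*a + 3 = (a - 1)*(a^2 + 2*a - 3) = (a - 1)^2*(a + 3)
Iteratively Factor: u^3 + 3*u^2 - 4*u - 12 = (u + 2)*(u^2 + u - 6) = (u - 2)*(u + 2)*(u + 3)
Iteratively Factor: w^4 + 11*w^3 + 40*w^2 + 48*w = (w + 4)*(w^3 + 7*w^2 + 12*w) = (w + 3)*(w + 4)*(w^2 + 4*w) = (w + 3)*(w + 4)^2*(w)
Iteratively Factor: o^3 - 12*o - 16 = (o + 2)*(o^2 - 2*o - 8) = (o - 4)*(o + 2)*(o + 2)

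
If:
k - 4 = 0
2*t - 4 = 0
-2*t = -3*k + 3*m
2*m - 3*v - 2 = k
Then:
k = 4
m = 8/3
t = 2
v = -2/9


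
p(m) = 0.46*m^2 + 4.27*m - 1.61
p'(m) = 0.92*m + 4.27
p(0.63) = 1.26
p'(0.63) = 4.85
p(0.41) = 0.22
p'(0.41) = 4.65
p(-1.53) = -7.07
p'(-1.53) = 2.86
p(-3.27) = -10.65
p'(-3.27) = 1.26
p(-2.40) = -9.21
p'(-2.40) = 2.06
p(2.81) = 14.02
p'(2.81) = 6.86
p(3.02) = 15.48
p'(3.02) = 7.05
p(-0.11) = -2.07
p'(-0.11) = 4.17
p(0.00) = -1.61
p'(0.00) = 4.27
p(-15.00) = 37.84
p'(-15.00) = -9.53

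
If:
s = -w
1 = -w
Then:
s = 1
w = -1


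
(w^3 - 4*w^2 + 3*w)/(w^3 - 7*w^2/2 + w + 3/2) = 2*w/(2*w + 1)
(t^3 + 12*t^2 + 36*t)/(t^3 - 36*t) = (t + 6)/(t - 6)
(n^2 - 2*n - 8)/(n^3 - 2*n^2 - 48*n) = (-n^2 + 2*n + 8)/(n*(-n^2 + 2*n + 48))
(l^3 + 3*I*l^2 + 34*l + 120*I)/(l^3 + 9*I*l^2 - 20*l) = (l - 6*I)/l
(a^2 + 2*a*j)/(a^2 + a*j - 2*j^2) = a/(a - j)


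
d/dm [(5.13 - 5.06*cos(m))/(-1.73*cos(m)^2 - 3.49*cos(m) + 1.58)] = (8.7538*cos(m)^2 - 17.7498*cos(m) - 9.9089)*sin(m)/(2.9929*cos(m)^4 + 12.0754*cos(m)^3 + 6.7133*cos(m)^2 - 11.0284*cos(m) + 2.4964)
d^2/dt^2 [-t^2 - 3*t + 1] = -2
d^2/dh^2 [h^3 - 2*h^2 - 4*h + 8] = 6*h - 4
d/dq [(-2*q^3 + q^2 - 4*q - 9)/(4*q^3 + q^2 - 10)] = 2*(-3*q^4 + 16*q^3 + 86*q^2 - q + 20)/(16*q^6 + 8*q^5 + q^4 - 80*q^3 - 20*q^2 + 100)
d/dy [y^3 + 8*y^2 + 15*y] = 3*y^2 + 16*y + 15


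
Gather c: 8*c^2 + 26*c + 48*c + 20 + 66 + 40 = 8*c^2 + 74*c + 126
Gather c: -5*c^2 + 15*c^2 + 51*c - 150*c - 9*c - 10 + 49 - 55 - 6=10*c^2 - 108*c - 22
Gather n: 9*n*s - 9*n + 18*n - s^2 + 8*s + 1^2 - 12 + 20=n*(9*s + 9) - s^2 + 8*s + 9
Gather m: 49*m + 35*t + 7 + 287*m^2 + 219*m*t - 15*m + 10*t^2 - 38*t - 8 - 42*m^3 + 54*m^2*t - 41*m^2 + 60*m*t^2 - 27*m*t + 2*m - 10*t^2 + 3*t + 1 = -42*m^3 + m^2*(54*t + 246) + m*(60*t^2 + 192*t + 36)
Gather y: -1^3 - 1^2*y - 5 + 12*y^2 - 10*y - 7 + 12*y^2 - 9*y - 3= 24*y^2 - 20*y - 16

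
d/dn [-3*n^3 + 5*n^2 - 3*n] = -9*n^2 + 10*n - 3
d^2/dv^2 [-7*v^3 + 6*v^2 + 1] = 12 - 42*v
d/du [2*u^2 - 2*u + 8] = 4*u - 2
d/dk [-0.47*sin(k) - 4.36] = -0.47*cos(k)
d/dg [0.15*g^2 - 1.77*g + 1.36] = 0.3*g - 1.77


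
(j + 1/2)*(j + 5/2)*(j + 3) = j^3 + 6*j^2 + 41*j/4 + 15/4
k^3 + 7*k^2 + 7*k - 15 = (k - 1)*(k + 3)*(k + 5)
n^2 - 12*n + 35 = (n - 7)*(n - 5)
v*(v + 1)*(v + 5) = v^3 + 6*v^2 + 5*v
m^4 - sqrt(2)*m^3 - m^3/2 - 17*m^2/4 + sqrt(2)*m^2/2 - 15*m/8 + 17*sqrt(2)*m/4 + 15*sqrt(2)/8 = (m - 5/2)*(m + 1/2)*(m + 3/2)*(m - sqrt(2))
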